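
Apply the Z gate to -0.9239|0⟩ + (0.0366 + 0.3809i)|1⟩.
-0.9239|0⟩ + (-0.0366 - 0.3809i)|1⟩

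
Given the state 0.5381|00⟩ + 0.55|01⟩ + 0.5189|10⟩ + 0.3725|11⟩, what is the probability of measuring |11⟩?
0.1388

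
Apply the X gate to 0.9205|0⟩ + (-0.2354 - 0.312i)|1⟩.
(-0.2354 - 0.312i)|0⟩ + 0.9205|1⟩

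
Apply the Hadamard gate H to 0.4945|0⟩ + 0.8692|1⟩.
0.9643|0⟩ - 0.265|1⟩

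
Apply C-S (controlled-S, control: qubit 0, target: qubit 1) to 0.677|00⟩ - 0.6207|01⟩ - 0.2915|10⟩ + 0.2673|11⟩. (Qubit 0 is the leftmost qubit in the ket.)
0.677|00⟩ - 0.6207|01⟩ - 0.2915|10⟩ + 0.2673i|11⟩

C-S leaves the control-|0⟩ kets |00⟩, |01⟩ unchanged and applies S to qubit 1 on the control-|1⟩ pair (|10⟩, |11⟩).
S = [[1, 0], [0, i]].
With a = amp(|10⟩) = -0.2915 and b = amp(|11⟩) = 0.2673:
new amp(|10⟩) = (1)·a = -0.2915
new amp(|11⟩) = (i)·b = 0.2673i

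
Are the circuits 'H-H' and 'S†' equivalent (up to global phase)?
No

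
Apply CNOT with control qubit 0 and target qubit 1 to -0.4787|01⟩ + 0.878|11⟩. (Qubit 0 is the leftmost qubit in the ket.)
-0.4787|01⟩ + 0.878|10⟩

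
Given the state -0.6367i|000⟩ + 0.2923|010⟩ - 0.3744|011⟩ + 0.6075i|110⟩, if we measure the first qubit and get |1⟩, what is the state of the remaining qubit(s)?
i|10⟩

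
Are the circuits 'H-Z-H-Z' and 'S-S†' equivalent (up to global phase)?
No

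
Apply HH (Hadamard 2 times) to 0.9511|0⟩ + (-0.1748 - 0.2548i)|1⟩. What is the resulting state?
0.9511|0⟩ + (-0.1748 - 0.2548i)|1⟩

H² = I, so an even number of Hadamards cancels: H^2 = I and the state is unchanged.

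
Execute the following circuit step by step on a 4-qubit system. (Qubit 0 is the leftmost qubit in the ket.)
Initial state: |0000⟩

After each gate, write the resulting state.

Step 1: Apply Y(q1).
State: i|0100⟩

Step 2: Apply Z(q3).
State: i|0100⟩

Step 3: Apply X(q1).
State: i|0000⟩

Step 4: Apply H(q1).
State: (1/√2)i|0000⟩ + (1/√2)i|0100⟩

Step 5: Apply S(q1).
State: (1/√2)i|0000⟩ - 1/√2|0100⟩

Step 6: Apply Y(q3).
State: -1/√2|0001⟩ - (1/√2)i|0101⟩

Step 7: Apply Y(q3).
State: (1/√2)i|0000⟩ - 1/√2|0100⟩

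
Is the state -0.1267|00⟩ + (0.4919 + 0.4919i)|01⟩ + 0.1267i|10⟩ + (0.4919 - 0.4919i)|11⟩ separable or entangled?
Separable

Writing the state as a|00⟩ + b|01⟩ + c|10⟩ + d|11⟩, it is a product state iff ad − bc = 0.
Here (a, b, c, d) = (-0.1267, (0.4919 + 0.4919i), 0.1267i, (0.4919 - 0.4919i)): ad − bc = (-0.1267)(0.4919 - 0.4919i) − (0.4919 + 0.4919i)(0.1267i) = 0, so the state is separable.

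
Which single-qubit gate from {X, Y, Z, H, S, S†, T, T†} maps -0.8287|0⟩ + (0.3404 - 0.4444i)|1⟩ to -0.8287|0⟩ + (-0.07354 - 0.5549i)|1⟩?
T†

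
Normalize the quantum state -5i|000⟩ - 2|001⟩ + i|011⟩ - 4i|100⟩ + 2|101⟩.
-(1/√2)i|000⟩ - 0.2828|001⟩ + 0.1414i|011⟩ - 0.5657i|100⟩ + 0.2828|101⟩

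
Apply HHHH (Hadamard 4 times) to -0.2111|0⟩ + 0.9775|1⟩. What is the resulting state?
-0.2111|0⟩ + 0.9775|1⟩

H² = I, so an even number of Hadamards cancels: H^4 = I and the state is unchanged.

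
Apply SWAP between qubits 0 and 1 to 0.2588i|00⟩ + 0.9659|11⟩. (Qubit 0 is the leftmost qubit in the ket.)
0.2588i|00⟩ + 0.9659|11⟩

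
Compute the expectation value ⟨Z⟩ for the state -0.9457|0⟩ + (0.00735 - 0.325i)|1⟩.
0.7887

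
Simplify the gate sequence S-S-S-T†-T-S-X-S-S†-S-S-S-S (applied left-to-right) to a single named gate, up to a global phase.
X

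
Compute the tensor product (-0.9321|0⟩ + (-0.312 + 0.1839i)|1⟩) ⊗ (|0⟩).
-0.9321|00⟩ + (-0.312 + 0.1839i)|10⟩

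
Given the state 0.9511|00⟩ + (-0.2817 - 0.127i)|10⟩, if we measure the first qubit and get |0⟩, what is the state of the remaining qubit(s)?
|0⟩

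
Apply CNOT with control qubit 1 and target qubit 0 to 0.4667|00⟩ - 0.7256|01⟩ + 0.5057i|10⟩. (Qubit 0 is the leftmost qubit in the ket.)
0.4667|00⟩ + 0.5057i|10⟩ - 0.7256|11⟩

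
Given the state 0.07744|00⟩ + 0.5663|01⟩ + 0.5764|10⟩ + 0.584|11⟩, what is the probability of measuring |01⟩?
0.3207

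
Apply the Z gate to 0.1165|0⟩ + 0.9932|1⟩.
0.1165|0⟩ - 0.9932|1⟩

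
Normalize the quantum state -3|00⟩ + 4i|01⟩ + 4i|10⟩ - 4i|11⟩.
-0.3974|00⟩ + 0.5298i|01⟩ + 0.5298i|10⟩ - 0.5298i|11⟩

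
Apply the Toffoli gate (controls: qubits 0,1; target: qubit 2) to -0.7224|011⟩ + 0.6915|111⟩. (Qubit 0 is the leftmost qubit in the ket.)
-0.7224|011⟩ + 0.6915|110⟩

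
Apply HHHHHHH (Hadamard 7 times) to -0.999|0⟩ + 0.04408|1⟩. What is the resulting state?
-0.6752|0⟩ - 0.7376|1⟩

H² = I, so H^7 = H: a single Hadamard. With (a, b) = (-0.999, 0.04408), H gives ((a + b)/√2, (a − b)/√2) = (-0.6752, -0.7376).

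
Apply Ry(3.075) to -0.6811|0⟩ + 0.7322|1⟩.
-0.7545|0⟩ - 0.6563|1⟩

Ry(3.075) = [[cos(θ/2), −sin(θ/2)], [sin(θ/2), cos(θ/2)]]; θ = 3.075, cos(θ/2) ≈ 0.0332902, sin(θ/2) ≈ 0.999446.
With a = amp(|0⟩) = -0.6811 and b = amp(|1⟩) = 0.7322:
new amp(|0⟩) = (0.0332902)·a + (-0.999446)·b = -0.7545
new amp(|1⟩) = (0.999446)·a + (0.0332902)·b = -0.6563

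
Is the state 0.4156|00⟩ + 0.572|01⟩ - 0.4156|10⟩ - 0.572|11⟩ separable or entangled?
Separable

Writing the state as a|00⟩ + b|01⟩ + c|10⟩ + d|11⟩, it is a product state iff ad − bc = 0.
Here (a, b, c, d) = (0.4156, 0.572, -0.4156, -0.572): ad − bc = (0.4156)(-0.572) − (0.572)(-0.4156) = 0, so the state is separable.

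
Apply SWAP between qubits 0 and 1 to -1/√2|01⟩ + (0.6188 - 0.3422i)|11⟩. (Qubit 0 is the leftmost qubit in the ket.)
-1/√2|10⟩ + (0.6188 - 0.3422i)|11⟩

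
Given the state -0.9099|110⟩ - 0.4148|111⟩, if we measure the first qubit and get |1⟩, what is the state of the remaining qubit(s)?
-0.9099|10⟩ - 0.4148|11⟩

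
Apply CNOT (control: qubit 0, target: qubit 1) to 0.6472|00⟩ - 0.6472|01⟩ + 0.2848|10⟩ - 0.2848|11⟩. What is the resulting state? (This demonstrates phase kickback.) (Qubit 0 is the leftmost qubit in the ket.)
0.6472|00⟩ - 0.6472|01⟩ - 0.2848|10⟩ + 0.2848|11⟩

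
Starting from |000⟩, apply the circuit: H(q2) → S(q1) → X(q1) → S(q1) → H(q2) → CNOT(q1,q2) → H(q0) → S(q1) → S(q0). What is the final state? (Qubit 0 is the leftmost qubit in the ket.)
-1/√2|011⟩ - (1/√2)i|111⟩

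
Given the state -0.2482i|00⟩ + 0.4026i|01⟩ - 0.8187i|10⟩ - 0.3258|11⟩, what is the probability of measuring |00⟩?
0.0616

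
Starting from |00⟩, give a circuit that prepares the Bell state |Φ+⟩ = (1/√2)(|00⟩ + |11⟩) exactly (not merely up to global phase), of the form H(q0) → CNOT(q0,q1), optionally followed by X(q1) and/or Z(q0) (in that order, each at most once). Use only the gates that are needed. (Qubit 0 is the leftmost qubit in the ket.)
H(q0) → CNOT(q0,q1)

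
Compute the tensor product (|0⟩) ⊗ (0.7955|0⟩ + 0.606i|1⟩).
0.7955|00⟩ + 0.606i|01⟩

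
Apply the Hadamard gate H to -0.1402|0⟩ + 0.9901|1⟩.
0.601|0⟩ - 0.7992|1⟩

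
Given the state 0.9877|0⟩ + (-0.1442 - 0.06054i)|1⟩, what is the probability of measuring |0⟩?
0.9756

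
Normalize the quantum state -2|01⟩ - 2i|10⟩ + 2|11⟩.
-1/√3|01⟩ - (1/√3)i|10⟩ + 1/√3|11⟩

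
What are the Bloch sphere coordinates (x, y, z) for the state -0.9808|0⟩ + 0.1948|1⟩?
(-0.3821, 0, 0.924)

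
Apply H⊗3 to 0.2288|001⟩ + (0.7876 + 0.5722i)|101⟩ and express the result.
(0.3594 + 0.2023i)|000⟩ + (-0.3594 - 0.2023i)|001⟩ + (0.3594 + 0.2023i)|010⟩ + (-0.3594 - 0.2023i)|011⟩ + (-0.1976 - 0.2023i)|100⟩ + (0.1976 + 0.2023i)|101⟩ + (-0.1976 - 0.2023i)|110⟩ + (0.1976 + 0.2023i)|111⟩

H⊗3 gives amp(|y⟩) = (1/2√2) Σ_x (−1)^(x·y) amp(|x⟩), where x·y is the number of positions in which both x and y have a 1.
|000⟩: (0.2288 + (0.7876 + 0.5722i))/(2√2) = (0.3594 + 0.2023i)
|001⟩: (-0.2288 - (0.7876 + 0.5722i))/(2√2) = (-0.3594 - 0.2023i)
|010⟩: (0.2288 + (0.7876 + 0.5722i))/(2√2) = (0.3594 + 0.2023i)
|011⟩: (-0.2288 - (0.7876 + 0.5722i))/(2√2) = (-0.3594 - 0.2023i)
|100⟩: (0.2288 - (0.7876 + 0.5722i))/(2√2) = (-0.1976 - 0.2023i)
|101⟩: (-0.2288 + (0.7876 + 0.5722i))/(2√2) = (0.1976 + 0.2023i)
|110⟩: (0.2288 - (0.7876 + 0.5722i))/(2√2) = (-0.1976 - 0.2023i)
|111⟩: (-0.2288 + (0.7876 + 0.5722i))/(2√2) = (0.1976 + 0.2023i)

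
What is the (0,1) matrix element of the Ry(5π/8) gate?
-0.8315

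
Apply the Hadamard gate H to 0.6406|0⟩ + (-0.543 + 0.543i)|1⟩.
(0.06901 + 0.384i)|0⟩ + (0.8369 - 0.384i)|1⟩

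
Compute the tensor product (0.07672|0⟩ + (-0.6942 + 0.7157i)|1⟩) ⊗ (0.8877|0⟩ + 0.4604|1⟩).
0.0681|00⟩ + 0.03532|01⟩ + (-0.6162 + 0.6353i)|10⟩ + (-0.3196 + 0.3295i)|11⟩

amp(|b₁b₂…⟩) = product of the factor amplitudes for bits b₁, b₂, …; only kets whose every factor amplitude is nonzero survive.
|00⟩: (0.07672)(0.8877) = 0.0681
|01⟩: (0.07672)(0.4604) = 0.03532
|10⟩: (-0.6942 + 0.7157i)(0.8877) = (-0.6162 + 0.6353i)
|11⟩: (-0.6942 + 0.7157i)(0.4604) = (-0.3196 + 0.3295i)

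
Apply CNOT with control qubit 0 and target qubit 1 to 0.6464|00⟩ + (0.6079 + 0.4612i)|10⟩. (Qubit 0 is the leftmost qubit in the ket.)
0.6464|00⟩ + (0.6079 + 0.4612i)|11⟩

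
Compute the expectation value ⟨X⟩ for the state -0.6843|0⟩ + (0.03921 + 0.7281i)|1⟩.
-0.05366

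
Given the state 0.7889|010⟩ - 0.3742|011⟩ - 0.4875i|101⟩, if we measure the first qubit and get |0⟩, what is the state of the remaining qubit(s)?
0.9035|10⟩ - 0.4286|11⟩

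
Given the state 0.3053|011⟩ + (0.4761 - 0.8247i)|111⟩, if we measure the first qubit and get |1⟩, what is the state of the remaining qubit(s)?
(0.5 - 0.866i)|11⟩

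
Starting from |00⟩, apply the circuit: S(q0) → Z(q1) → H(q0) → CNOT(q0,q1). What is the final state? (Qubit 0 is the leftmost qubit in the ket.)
1/√2|00⟩ + 1/√2|11⟩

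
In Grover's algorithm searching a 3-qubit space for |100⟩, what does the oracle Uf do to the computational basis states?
Uf|x⟩ = -|x⟩ if x = 100, else |x⟩ (phase flip on target)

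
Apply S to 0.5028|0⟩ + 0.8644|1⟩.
0.5028|0⟩ + 0.8644i|1⟩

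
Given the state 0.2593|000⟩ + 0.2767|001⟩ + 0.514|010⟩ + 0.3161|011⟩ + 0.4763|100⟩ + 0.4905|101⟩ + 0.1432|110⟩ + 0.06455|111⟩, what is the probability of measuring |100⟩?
0.2269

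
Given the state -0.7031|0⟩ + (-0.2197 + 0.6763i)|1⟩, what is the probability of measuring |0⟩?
0.4943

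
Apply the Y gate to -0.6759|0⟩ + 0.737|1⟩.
-0.737i|0⟩ - 0.6759i|1⟩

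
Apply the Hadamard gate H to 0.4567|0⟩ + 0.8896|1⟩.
0.952|0⟩ - 0.3061|1⟩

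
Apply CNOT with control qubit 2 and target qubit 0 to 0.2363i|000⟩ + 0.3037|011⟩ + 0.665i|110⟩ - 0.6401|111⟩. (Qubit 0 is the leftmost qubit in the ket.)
0.2363i|000⟩ - 0.6401|011⟩ + 0.665i|110⟩ + 0.3037|111⟩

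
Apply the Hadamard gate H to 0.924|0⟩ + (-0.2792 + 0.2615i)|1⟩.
(0.4559 + 0.1849i)|0⟩ + (0.8508 - 0.1849i)|1⟩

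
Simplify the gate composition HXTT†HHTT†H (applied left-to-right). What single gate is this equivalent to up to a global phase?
Z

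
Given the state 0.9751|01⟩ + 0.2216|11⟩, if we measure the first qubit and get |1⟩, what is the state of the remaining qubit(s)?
|1⟩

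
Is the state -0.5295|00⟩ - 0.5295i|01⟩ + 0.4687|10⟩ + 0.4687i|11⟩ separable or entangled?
Separable

Writing the state as a|00⟩ + b|01⟩ + c|10⟩ + d|11⟩, it is a product state iff ad − bc = 0.
Here (a, b, c, d) = (-0.5295, -0.5295i, 0.4687, 0.4687i): ad − bc = (-0.5295)(0.4687i) − (-0.5295i)(0.4687) = 0, so the state is separable.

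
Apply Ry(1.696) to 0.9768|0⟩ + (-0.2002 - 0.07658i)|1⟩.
(0.7963 + 0.05743i)|0⟩ + (0.6001 - 0.05066i)|1⟩

Ry(1.696) = [[cos(θ/2), −sin(θ/2)], [sin(θ/2), cos(θ/2)]]; θ = 1.696, cos(θ/2) ≈ 0.661484, sin(θ/2) ≈ 0.749959.
With a = amp(|0⟩) = 0.9768 and b = amp(|1⟩) = (-0.2002 - 0.07658i):
new amp(|0⟩) = (0.661484)·a + (-0.749959)·b = (0.7963 + 0.05743i)
new amp(|1⟩) = (0.749959)·a + (0.661484)·b = (0.6001 - 0.05066i)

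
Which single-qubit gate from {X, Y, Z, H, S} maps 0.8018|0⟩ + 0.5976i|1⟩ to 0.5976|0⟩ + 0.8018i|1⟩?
Y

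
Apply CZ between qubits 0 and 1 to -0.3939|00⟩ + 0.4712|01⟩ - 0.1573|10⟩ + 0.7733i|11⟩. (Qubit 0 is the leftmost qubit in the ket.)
-0.3939|00⟩ + 0.4712|01⟩ - 0.1573|10⟩ - 0.7733i|11⟩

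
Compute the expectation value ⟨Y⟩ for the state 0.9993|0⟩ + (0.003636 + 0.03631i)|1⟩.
0.07257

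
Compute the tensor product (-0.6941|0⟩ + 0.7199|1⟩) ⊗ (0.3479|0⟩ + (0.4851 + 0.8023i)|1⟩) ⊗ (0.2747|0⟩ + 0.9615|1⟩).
-0.06633|000⟩ - 0.2322|001⟩ + (-0.09249 - 0.153i)|010⟩ + (-0.3237 - 0.5354i)|011⟩ + 0.0688|100⟩ + 0.2408|101⟩ + (0.09593 + 0.1587i)|110⟩ + (0.3358 + 0.5553i)|111⟩

amp(|b₁b₂…⟩) = product of the factor amplitudes for bits b₁, b₂, …; only kets whose every factor amplitude is nonzero survive.
|000⟩: (-0.6941)(0.3479)(0.2747) = -0.06633
|001⟩: (-0.6941)(0.3479)(0.9615) = -0.2322
|010⟩: (-0.6941)(0.4851 + 0.8023i)(0.2747) = (-0.09249 - 0.153i)
|011⟩: (-0.6941)(0.4851 + 0.8023i)(0.9615) = (-0.3237 - 0.5354i)
|100⟩: (0.7199)(0.3479)(0.2747) = 0.0688
|101⟩: (0.7199)(0.3479)(0.9615) = 0.2408
|110⟩: (0.7199)(0.4851 + 0.8023i)(0.2747) = (0.09593 + 0.1587i)
|111⟩: (0.7199)(0.4851 + 0.8023i)(0.9615) = (0.3358 + 0.5553i)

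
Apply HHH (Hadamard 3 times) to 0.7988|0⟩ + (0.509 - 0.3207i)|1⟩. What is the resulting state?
(0.9248 - 0.2268i)|0⟩ + (0.2049 + 0.2268i)|1⟩

H² = I, so H^3 = H: a single Hadamard. With (a, b) = (0.7988, (0.509 - 0.3207i)), H gives ((a + b)/√2, (a − b)/√2) = ((0.9248 - 0.2268i), (0.2049 + 0.2268i)).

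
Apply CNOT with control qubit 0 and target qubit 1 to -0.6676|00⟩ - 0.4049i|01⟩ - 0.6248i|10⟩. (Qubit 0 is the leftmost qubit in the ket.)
-0.6676|00⟩ - 0.4049i|01⟩ - 0.6248i|11⟩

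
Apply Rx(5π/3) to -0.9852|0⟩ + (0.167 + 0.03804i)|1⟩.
(0.8722 - 0.0835i)|0⟩ + (-0.1446 + 0.4597i)|1⟩

Rx(5π/3) = [[cos(θ/2), −i·sin(θ/2)], [−i·sin(θ/2), cos(θ/2)]]; θ = 5π/3, cos(θ/2) ≈ -0.866025, sin(θ/2) ≈ 0.5.
With a = amp(|0⟩) = -0.9852 and b = amp(|1⟩) = (0.167 + 0.03804i):
new amp(|0⟩) = (-0.866025)·a + (-0.5i)·b = (0.8722 - 0.0835i)
new amp(|1⟩) = (-0.5i)·a + (-0.866025)·b = (-0.1446 + 0.4597i)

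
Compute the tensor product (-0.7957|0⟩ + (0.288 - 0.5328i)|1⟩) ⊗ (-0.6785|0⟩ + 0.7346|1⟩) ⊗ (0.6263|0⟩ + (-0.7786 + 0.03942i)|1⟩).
0.3381|000⟩ + (-0.4204 + 0.02128i)|001⟩ - 0.3661|010⟩ + (0.4551 - 0.02304i)|011⟩ + (-0.1224 + 0.2264i)|100⟩ + (0.1379 - 0.2892i)|101⟩ + (0.1325 - 0.2451i)|110⟩ + (-0.1493 + 0.3131i)|111⟩

amp(|b₁b₂…⟩) = product of the factor amplitudes for bits b₁, b₂, …; only kets whose every factor amplitude is nonzero survive.
|000⟩: (-0.7957)(-0.6785)(0.6263) = 0.3381
|001⟩: (-0.7957)(-0.6785)(-0.7786 + 0.03942i) = (-0.4204 + 0.02128i)
|010⟩: (-0.7957)(0.7346)(0.6263) = -0.3661
|011⟩: (-0.7957)(0.7346)(-0.7786 + 0.03942i) = (0.4551 - 0.02304i)
|100⟩: (0.288 - 0.5328i)(-0.6785)(0.6263) = (-0.1224 + 0.2264i)
|101⟩: (0.288 - 0.5328i)(-0.6785)(-0.7786 + 0.03942i) = (0.1379 - 0.2892i)
|110⟩: (0.288 - 0.5328i)(0.7346)(0.6263) = (0.1325 - 0.2451i)
|111⟩: (0.288 - 0.5328i)(0.7346)(-0.7786 + 0.03942i) = (-0.1493 + 0.3131i)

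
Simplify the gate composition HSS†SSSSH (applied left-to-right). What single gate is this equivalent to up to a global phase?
I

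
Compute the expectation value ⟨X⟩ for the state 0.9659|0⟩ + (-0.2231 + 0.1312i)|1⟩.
-0.431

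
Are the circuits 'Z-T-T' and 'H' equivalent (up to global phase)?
No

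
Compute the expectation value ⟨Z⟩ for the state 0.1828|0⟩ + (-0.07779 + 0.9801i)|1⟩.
-0.9332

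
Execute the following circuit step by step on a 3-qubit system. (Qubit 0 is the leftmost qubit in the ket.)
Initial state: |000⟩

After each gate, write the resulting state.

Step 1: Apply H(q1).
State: 1/√2|000⟩ + 1/√2|010⟩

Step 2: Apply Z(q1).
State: 1/√2|000⟩ - 1/√2|010⟩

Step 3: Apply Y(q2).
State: (1/√2)i|001⟩ - (1/√2)i|011⟩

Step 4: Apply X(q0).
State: (1/√2)i|101⟩ - (1/√2)i|111⟩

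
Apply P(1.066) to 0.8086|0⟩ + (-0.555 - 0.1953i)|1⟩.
0.8086|0⟩ + (-0.09747 - 0.5802i)|1⟩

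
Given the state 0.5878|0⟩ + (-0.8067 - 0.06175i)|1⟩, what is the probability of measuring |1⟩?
0.6546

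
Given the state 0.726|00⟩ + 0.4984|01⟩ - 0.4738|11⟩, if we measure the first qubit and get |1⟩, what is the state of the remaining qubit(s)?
-|1⟩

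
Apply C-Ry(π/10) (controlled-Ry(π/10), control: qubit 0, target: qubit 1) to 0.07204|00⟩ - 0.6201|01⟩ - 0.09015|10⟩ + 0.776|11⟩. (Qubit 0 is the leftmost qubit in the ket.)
0.07204|00⟩ - 0.6201|01⟩ - 0.2104|10⟩ + 0.7523|11⟩

C-Ry(π/10) leaves the control-|0⟩ kets |00⟩, |01⟩ unchanged and applies Ry(π/10) to qubit 1 on the control-|1⟩ pair (|10⟩, |11⟩).
Ry(π/10) = [[cos(θ/2), −sin(θ/2)], [sin(θ/2), cos(θ/2)]]; θ = π/10, cos(θ/2) ≈ 0.987688, sin(θ/2) ≈ 0.156434.
With a = amp(|10⟩) = -0.09015 and b = amp(|11⟩) = 0.776:
new amp(|10⟩) = (0.987688)·a + (-0.156434)·b = -0.2104
new amp(|11⟩) = (0.156434)·a + (0.987688)·b = 0.7523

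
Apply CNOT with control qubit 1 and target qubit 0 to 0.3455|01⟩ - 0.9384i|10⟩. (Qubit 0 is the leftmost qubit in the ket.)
-0.9384i|10⟩ + 0.3455|11⟩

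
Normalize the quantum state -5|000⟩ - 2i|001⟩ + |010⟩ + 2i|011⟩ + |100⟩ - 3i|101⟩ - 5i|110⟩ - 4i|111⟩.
-0.5423|000⟩ - 0.2169i|001⟩ + 0.1085|010⟩ + 0.2169i|011⟩ + 0.1085|100⟩ - 0.3254i|101⟩ - 0.5423i|110⟩ - 0.4339i|111⟩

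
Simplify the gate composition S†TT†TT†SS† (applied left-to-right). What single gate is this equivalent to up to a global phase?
S†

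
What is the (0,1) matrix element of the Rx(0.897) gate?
-0.4336i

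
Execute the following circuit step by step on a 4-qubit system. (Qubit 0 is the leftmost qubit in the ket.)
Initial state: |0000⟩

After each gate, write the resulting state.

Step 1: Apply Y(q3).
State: i|0001⟩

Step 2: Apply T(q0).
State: i|0001⟩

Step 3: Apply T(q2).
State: i|0001⟩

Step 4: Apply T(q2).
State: i|0001⟩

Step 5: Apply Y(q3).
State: |0000⟩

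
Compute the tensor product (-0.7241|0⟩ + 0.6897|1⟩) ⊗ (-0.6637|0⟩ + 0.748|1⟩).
0.4806|00⟩ - 0.5416|01⟩ - 0.4578|10⟩ + 0.5159|11⟩

amp(|b₁b₂…⟩) = product of the factor amplitudes for bits b₁, b₂, …; only kets whose every factor amplitude is nonzero survive.
|00⟩: (-0.7241)(-0.6637) = 0.4806
|01⟩: (-0.7241)(0.748) = -0.5416
|10⟩: (0.6897)(-0.6637) = -0.4578
|11⟩: (0.6897)(0.748) = 0.5159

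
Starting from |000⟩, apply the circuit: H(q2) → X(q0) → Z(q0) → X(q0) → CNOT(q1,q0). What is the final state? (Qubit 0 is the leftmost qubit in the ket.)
-1/√2|000⟩ - 1/√2|001⟩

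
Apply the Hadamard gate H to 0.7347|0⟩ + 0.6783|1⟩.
0.9991|0⟩ + 0.03988|1⟩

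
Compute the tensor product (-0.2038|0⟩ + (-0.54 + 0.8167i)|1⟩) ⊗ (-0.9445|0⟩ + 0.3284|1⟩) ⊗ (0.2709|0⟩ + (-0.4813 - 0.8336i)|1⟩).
0.05215|000⟩ + (-0.09265 - 0.1605i)|001⟩ - 0.01813|010⟩ + (0.03221 + 0.05579i)|011⟩ + (0.1382 - 0.209i)|100⟩ + (-0.8885 - 0.0539i)|101⟩ + (-0.04804 + 0.07266i)|110⟩ + (0.3089 + 0.01874i)|111⟩

amp(|b₁b₂…⟩) = product of the factor amplitudes for bits b₁, b₂, …; only kets whose every factor amplitude is nonzero survive.
|000⟩: (-0.2038)(-0.9445)(0.2709) = 0.05215
|001⟩: (-0.2038)(-0.9445)(-0.4813 - 0.8336i) = (-0.09265 - 0.1605i)
|010⟩: (-0.2038)(0.3284)(0.2709) = -0.01813
|011⟩: (-0.2038)(0.3284)(-0.4813 - 0.8336i) = (0.03221 + 0.05579i)
|100⟩: (-0.54 + 0.8167i)(-0.9445)(0.2709) = (0.1382 - 0.209i)
|101⟩: (-0.54 + 0.8167i)(-0.9445)(-0.4813 - 0.8336i) = (-0.8885 - 0.0539i)
|110⟩: (-0.54 + 0.8167i)(0.3284)(0.2709) = (-0.04804 + 0.07266i)
|111⟩: (-0.54 + 0.8167i)(0.3284)(-0.4813 - 0.8336i) = (0.3089 + 0.01874i)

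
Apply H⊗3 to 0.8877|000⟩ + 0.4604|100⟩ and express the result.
0.4766|000⟩ + 0.4766|001⟩ + 0.4766|010⟩ + 0.4766|011⟩ + 0.1511|100⟩ + 0.1511|101⟩ + 0.1511|110⟩ + 0.1511|111⟩

H⊗3 gives amp(|y⟩) = (1/2√2) Σ_x (−1)^(x·y) amp(|x⟩), where x·y is the number of positions in which both x and y have a 1.
|000⟩: (0.8877 + 0.4604)/(2√2) = 0.4766
|001⟩: (0.8877 + 0.4604)/(2√2) = 0.4766
|010⟩: (0.8877 + 0.4604)/(2√2) = 0.4766
|011⟩: (0.8877 + 0.4604)/(2√2) = 0.4766
|100⟩: (0.8877 - 0.4604)/(2√2) = 0.1511
|101⟩: (0.8877 - 0.4604)/(2√2) = 0.1511
|110⟩: (0.8877 - 0.4604)/(2√2) = 0.1511
|111⟩: (0.8877 - 0.4604)/(2√2) = 0.1511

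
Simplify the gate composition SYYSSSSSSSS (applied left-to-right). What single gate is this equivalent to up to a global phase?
S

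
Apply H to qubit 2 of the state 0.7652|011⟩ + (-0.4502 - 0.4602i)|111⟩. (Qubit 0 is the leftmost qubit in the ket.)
0.5411|010⟩ - 0.5411|011⟩ + (-0.3183 - 0.3254i)|110⟩ + (0.3183 + 0.3254i)|111⟩

H on qubit 2 mixes each pair of kets that differ only in qubit 2: amplitudes (a, b) of (|…0…⟩, |…1…⟩) become ((a + b)/√2, (a − b)/√2). Kets absent from the input have amplitude 0.
(|010⟩, |011⟩): (a, b) = (0, 0.7652) → (0.5411, -0.5411)
(|110⟩, |111⟩): (a, b) = (0, (-0.4502 - 0.4602i)) → ((-0.3183 - 0.3254i), (0.3183 + 0.3254i))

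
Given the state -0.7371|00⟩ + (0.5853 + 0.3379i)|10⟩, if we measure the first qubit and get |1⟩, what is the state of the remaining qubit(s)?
(0.866 + 0.5i)|0⟩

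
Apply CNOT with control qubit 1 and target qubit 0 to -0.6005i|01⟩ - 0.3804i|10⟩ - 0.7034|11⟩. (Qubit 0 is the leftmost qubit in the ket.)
-0.7034|01⟩ - 0.3804i|10⟩ - 0.6005i|11⟩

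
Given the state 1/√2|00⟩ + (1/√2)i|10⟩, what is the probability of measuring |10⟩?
1/2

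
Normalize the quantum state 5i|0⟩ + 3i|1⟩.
0.8575i|0⟩ + 0.5145i|1⟩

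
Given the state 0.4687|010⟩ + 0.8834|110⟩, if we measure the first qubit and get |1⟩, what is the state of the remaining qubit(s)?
|10⟩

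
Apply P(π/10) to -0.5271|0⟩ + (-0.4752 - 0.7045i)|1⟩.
-0.5271|0⟩ + (-0.2342 - 0.8169i)|1⟩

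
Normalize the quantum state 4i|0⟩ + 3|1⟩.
0.8i|0⟩ + 0.6|1⟩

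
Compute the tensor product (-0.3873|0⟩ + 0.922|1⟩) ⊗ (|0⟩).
-0.3873|00⟩ + 0.922|10⟩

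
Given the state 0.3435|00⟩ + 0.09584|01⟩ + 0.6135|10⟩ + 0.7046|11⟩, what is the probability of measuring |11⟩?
0.4965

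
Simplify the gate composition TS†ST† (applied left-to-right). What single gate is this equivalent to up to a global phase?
I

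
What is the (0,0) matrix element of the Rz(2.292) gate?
(0.4121 - 0.9111i)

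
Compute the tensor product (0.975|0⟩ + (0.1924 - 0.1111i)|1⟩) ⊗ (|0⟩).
0.975|00⟩ + (0.1924 - 0.1111i)|10⟩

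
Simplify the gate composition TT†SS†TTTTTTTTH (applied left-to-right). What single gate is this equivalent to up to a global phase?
H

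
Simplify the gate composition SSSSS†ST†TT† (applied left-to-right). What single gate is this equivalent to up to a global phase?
T†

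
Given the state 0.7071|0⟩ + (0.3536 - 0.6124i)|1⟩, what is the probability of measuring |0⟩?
0.5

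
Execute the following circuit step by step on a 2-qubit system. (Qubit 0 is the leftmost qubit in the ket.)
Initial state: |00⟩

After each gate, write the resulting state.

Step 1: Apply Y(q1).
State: i|01⟩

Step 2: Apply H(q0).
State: (1/√2)i|01⟩ + (1/√2)i|11⟩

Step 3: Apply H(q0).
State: i|01⟩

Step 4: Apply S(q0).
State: i|01⟩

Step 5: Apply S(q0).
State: i|01⟩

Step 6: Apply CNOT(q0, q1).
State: i|01⟩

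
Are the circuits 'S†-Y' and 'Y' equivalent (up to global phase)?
No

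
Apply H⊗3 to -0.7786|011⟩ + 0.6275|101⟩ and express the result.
-0.05342|000⟩ + 0.05342|001⟩ + 0.4971|010⟩ - 0.4971|011⟩ - 0.4971|100⟩ + 0.4971|101⟩ + 0.05342|110⟩ - 0.05342|111⟩

H⊗3 gives amp(|y⟩) = (1/2√2) Σ_x (−1)^(x·y) amp(|x⟩), where x·y is the number of positions in which both x and y have a 1.
|000⟩: (-0.7786 + 0.6275)/(2√2) = -0.05342
|001⟩: (0.7786 - 0.6275)/(2√2) = 0.05342
|010⟩: (0.7786 + 0.6275)/(2√2) = 0.4971
|011⟩: (-0.7786 - 0.6275)/(2√2) = -0.4971
|100⟩: (-0.7786 - 0.6275)/(2√2) = -0.4971
|101⟩: (0.7786 + 0.6275)/(2√2) = 0.4971
|110⟩: (0.7786 - 0.6275)/(2√2) = 0.05342
|111⟩: (-0.7786 + 0.6275)/(2√2) = -0.05342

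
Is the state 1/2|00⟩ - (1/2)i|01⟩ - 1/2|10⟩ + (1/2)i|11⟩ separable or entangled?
Separable

Writing the state as a|00⟩ + b|01⟩ + c|10⟩ + d|11⟩, it is a product state iff ad − bc = 0.
Here (a, b, c, d) = (1/2, -(1/2)i, -1/2, (1/2)i): ad − bc = (1/2)((1/2)i) − (-(1/2)i)(-1/2) = 0, so the state is separable.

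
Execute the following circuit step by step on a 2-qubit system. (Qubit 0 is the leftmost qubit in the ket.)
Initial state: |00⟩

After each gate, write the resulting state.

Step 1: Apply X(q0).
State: |10⟩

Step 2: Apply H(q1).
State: 1/√2|10⟩ + 1/√2|11⟩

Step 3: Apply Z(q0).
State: -1/√2|10⟩ - 1/√2|11⟩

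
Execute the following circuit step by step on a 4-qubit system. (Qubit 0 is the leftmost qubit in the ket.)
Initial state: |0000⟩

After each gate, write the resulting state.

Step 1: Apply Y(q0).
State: i|1000⟩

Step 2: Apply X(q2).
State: i|1010⟩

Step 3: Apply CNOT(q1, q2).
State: i|1010⟩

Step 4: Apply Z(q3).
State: i|1010⟩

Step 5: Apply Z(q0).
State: -i|1010⟩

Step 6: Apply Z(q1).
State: -i|1010⟩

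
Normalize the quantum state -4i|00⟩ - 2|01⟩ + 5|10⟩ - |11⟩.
-0.5898i|00⟩ - 0.2949|01⟩ + 0.7372|10⟩ - 0.1474|11⟩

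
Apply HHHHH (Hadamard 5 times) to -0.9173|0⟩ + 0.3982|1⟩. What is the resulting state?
-0.3671|0⟩ - 0.9302|1⟩

H² = I, so H^5 = H: a single Hadamard. With (a, b) = (-0.9173, 0.3982), H gives ((a + b)/√2, (a − b)/√2) = (-0.3671, -0.9302).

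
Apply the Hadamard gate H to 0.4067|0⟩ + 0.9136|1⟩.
0.9336|0⟩ - 0.3584|1⟩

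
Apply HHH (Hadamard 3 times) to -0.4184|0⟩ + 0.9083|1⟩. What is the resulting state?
0.3464|0⟩ - 0.9381|1⟩

H² = I, so H^3 = H: a single Hadamard. With (a, b) = (-0.4184, 0.9083), H gives ((a + b)/√2, (a − b)/√2) = (0.3464, -0.9381).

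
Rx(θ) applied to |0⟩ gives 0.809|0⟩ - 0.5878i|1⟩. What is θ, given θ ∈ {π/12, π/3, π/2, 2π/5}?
2π/5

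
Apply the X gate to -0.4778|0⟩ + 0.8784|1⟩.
0.8784|0⟩ - 0.4778|1⟩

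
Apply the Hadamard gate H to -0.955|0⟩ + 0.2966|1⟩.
-0.4656|0⟩ - 0.885|1⟩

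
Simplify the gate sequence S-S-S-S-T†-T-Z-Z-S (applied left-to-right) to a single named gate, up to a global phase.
S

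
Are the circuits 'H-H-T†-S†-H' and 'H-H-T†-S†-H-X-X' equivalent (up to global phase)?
Yes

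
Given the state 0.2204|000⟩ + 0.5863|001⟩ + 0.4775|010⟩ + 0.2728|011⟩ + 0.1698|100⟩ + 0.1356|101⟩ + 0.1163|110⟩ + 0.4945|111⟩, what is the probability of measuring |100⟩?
0.02883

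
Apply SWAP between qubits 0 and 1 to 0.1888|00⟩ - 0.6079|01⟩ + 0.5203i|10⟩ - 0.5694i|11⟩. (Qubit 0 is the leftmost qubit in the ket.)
0.1888|00⟩ + 0.5203i|01⟩ - 0.6079|10⟩ - 0.5694i|11⟩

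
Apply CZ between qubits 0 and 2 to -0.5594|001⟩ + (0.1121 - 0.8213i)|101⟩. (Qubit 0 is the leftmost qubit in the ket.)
-0.5594|001⟩ + (-0.1121 + 0.8213i)|101⟩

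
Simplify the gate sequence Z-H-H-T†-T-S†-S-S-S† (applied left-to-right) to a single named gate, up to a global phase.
Z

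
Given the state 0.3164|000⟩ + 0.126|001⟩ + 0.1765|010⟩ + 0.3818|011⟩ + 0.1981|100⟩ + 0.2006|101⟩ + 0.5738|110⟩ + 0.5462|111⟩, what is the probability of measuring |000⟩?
0.1001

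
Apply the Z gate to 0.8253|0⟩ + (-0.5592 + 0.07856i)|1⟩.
0.8253|0⟩ + (0.5592 - 0.07856i)|1⟩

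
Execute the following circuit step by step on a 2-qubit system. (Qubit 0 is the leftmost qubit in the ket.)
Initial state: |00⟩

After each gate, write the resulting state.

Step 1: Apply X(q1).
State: |01⟩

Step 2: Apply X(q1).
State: |00⟩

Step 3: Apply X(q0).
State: |10⟩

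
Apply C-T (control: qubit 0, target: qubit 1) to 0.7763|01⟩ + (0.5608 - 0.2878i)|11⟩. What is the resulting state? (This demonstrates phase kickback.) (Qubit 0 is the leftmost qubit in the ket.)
0.7763|01⟩ + (0.6001 + 0.193i)|11⟩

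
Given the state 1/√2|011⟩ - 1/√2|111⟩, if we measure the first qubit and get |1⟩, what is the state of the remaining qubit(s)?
-|11⟩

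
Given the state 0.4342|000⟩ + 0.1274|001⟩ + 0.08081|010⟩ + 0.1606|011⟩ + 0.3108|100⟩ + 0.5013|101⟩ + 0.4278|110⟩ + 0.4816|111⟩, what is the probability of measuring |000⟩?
0.1885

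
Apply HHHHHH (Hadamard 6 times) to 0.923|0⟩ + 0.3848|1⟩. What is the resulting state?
0.923|0⟩ + 0.3848|1⟩

H² = I, so an even number of Hadamards cancels: H^6 = I and the state is unchanged.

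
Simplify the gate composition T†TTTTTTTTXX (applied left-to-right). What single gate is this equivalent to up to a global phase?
T†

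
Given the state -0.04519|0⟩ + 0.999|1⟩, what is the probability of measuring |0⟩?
0.002042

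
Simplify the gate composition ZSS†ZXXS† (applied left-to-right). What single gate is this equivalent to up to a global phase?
S†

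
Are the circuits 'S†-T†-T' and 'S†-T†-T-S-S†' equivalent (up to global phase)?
Yes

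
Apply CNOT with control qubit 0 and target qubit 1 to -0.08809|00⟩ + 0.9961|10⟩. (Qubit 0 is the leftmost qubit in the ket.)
-0.08809|00⟩ + 0.9961|11⟩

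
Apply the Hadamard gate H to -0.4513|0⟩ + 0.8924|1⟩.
0.3119|0⟩ - 0.9501|1⟩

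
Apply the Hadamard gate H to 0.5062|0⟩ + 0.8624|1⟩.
0.9677|0⟩ - 0.2519|1⟩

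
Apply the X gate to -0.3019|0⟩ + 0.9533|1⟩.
0.9533|0⟩ - 0.3019|1⟩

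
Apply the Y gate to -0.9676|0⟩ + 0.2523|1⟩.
-0.2523i|0⟩ - 0.9676i|1⟩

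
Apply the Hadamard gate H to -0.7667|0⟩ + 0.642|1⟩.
-0.08818|0⟩ - 0.9961|1⟩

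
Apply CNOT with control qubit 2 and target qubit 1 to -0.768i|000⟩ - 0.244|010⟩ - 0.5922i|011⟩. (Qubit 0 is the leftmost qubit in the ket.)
-0.768i|000⟩ - 0.5922i|001⟩ - 0.244|010⟩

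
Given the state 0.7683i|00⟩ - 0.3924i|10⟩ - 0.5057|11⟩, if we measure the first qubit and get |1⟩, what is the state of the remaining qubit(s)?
-0.613i|0⟩ - 0.79|1⟩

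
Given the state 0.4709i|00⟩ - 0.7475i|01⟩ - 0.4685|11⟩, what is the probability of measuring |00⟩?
0.2217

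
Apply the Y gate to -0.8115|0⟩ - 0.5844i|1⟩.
-0.5844|0⟩ - 0.8115i|1⟩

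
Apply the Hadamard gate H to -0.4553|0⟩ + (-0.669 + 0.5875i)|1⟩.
(-0.795 + 0.4154i)|0⟩ + (0.1511 - 0.4154i)|1⟩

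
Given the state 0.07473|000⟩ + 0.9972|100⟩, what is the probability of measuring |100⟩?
0.9944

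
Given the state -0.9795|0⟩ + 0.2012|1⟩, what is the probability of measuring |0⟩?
0.9594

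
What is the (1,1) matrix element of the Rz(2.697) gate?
(0.2205 + 0.9754i)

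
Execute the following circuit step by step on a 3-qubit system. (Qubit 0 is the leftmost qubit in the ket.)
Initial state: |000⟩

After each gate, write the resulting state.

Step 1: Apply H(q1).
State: 1/√2|000⟩ + 1/√2|010⟩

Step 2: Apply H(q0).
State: 1/2|000⟩ + 1/2|010⟩ + 1/2|100⟩ + 1/2|110⟩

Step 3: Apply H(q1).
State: 1/√2|000⟩ + 1/√2|100⟩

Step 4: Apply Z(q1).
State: 1/√2|000⟩ + 1/√2|100⟩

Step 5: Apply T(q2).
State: 1/√2|000⟩ + 1/√2|100⟩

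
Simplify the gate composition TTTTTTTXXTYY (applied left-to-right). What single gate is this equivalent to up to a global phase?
I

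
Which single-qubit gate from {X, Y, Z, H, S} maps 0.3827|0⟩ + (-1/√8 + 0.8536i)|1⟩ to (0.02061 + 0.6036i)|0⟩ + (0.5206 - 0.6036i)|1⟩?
H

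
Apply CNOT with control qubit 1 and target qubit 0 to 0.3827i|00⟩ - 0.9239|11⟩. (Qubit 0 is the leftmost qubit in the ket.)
0.3827i|00⟩ - 0.9239|01⟩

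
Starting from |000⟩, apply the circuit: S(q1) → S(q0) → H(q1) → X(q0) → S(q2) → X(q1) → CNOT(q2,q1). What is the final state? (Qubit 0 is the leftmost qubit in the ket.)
1/√2|100⟩ + 1/√2|110⟩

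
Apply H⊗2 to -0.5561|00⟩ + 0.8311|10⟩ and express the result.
0.1375|00⟩ + 0.1375|01⟩ - 0.6936|10⟩ - 0.6936|11⟩

H⊗2 gives amp(|y⟩) = (1/2) Σ_x (−1)^(x·y) amp(|x⟩), where x·y is the number of positions in which both x and y have a 1.
|00⟩: (-0.5561 + 0.8311)/2 = 0.1375
|01⟩: (-0.5561 + 0.8311)/2 = 0.1375
|10⟩: (-0.5561 - 0.8311)/2 = -0.6936
|11⟩: (-0.5561 - 0.8311)/2 = -0.6936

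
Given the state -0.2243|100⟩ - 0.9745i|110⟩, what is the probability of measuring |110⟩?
0.9497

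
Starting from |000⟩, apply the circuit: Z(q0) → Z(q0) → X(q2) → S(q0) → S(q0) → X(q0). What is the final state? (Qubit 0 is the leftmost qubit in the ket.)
|101⟩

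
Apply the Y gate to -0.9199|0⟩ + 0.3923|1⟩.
-0.3923i|0⟩ - 0.9199i|1⟩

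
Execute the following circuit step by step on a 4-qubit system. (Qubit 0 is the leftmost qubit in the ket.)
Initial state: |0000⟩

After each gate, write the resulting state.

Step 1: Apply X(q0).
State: |1000⟩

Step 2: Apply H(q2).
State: 1/√2|1000⟩ + 1/√2|1010⟩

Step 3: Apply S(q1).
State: 1/√2|1000⟩ + 1/√2|1010⟩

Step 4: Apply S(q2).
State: 1/√2|1000⟩ + (1/√2)i|1010⟩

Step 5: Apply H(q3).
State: 1/2|1000⟩ + 1/2|1001⟩ + (1/2)i|1010⟩ + (1/2)i|1011⟩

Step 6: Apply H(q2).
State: (1/√8 + (1/√8)i)|1000⟩ + (1/√8 + (1/√8)i)|1001⟩ + (1/√8 - (1/√8)i)|1010⟩ + (1/√8 - (1/√8)i)|1011⟩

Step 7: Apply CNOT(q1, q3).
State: (1/√8 + (1/√8)i)|1000⟩ + (1/√8 + (1/√8)i)|1001⟩ + (1/√8 - (1/√8)i)|1010⟩ + (1/√8 - (1/√8)i)|1011⟩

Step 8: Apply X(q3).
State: (1/√8 + (1/√8)i)|1000⟩ + (1/√8 + (1/√8)i)|1001⟩ + (1/√8 - (1/√8)i)|1010⟩ + (1/√8 - (1/√8)i)|1011⟩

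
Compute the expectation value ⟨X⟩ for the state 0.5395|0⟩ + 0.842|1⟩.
0.9085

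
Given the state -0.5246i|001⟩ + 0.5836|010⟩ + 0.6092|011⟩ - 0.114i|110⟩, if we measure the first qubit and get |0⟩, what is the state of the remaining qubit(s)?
-0.5281i|01⟩ + 0.5875|10⟩ + 0.6132|11⟩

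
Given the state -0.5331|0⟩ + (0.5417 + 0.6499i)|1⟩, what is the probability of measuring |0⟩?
0.2842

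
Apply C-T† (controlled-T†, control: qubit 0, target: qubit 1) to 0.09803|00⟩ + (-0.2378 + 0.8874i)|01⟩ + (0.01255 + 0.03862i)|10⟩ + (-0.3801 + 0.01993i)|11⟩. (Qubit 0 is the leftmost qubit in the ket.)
0.09803|00⟩ + (-0.2378 + 0.8874i)|01⟩ + (0.01255 + 0.03862i)|10⟩ + (-0.2547 + 0.2829i)|11⟩

C-T† leaves the control-|0⟩ kets |00⟩, |01⟩ unchanged and applies T† to qubit 1 on the control-|1⟩ pair (|10⟩, |11⟩).
T† = [[1, 0], [0, (1/√2 - (1/√2)i)]].
With a = amp(|10⟩) = (0.01255 + 0.03862i) and b = amp(|11⟩) = (-0.3801 + 0.01993i):
new amp(|10⟩) = (1)·a = (0.01255 + 0.03862i)
new amp(|11⟩) = (1/√2 - (1/√2)i)·b = (-0.2547 + 0.2829i)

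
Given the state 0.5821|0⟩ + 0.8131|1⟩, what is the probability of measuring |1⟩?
0.6611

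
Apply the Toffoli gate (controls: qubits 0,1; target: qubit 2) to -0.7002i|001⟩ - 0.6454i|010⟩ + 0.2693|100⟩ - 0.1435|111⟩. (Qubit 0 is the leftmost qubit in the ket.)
-0.7002i|001⟩ - 0.6454i|010⟩ + 0.2693|100⟩ - 0.1435|110⟩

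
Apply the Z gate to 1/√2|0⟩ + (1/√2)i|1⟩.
1/√2|0⟩ - (1/√2)i|1⟩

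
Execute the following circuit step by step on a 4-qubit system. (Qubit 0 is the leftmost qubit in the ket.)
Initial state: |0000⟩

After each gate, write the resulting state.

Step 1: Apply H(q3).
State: 1/√2|0000⟩ + 1/√2|0001⟩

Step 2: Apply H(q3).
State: |0000⟩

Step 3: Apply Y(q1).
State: i|0100⟩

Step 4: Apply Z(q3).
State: i|0100⟩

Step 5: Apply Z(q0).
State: i|0100⟩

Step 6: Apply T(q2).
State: i|0100⟩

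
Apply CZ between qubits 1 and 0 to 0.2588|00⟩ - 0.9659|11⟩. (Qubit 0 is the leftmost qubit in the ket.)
0.2588|00⟩ + 0.9659|11⟩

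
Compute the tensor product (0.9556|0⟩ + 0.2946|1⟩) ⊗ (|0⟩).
0.9556|00⟩ + 0.2946|10⟩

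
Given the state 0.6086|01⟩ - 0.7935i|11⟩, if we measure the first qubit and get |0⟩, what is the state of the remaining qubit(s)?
|1⟩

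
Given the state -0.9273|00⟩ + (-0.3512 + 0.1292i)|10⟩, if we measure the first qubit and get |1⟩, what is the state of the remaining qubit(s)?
(-0.9385 + 0.3453i)|0⟩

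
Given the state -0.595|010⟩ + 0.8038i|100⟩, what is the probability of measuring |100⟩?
0.6461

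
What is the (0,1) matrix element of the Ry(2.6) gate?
-0.9636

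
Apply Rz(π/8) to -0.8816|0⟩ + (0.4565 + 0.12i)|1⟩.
(-0.8647 + 0.172i)|0⟩ + (0.4243 + 0.2068i)|1⟩

Rz(π/8) = [[e^(−iθ/2), 0], [0, e^(iθ/2)]] with e^(±iθ/2) = cos(θ/2) ± i·sin(θ/2); θ = π/8, cos(θ/2) ≈ 0.980785, sin(θ/2) ≈ 0.19509.
With a = amp(|0⟩) = -0.8816 and b = amp(|1⟩) = (0.4565 + 0.12i):
new amp(|0⟩) = (0.980785 - 0.19509i)·a = (-0.8647 + 0.172i)
new amp(|1⟩) = (0.980785 + 0.19509i)·b = (0.4243 + 0.2068i)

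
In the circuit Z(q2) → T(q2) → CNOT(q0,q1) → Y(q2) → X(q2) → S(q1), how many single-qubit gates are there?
5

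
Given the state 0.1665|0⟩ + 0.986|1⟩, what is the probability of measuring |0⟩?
0.02772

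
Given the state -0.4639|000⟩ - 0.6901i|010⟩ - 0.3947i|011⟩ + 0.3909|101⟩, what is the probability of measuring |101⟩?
0.1528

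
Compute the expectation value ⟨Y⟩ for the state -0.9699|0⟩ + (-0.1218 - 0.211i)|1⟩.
0.4093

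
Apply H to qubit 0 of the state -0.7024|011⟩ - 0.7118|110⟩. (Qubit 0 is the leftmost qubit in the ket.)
-0.5033|010⟩ - 0.4967|011⟩ + 0.5033|110⟩ - 0.4967|111⟩

H on qubit 0 mixes each pair of kets that differ only in qubit 0: amplitudes (a, b) of (|…0…⟩, |…1…⟩) become ((a + b)/√2, (a − b)/√2). Kets absent from the input have amplitude 0.
(|010⟩, |110⟩): (a, b) = (0, -0.7118) → (-0.5033, 0.5033)
(|011⟩, |111⟩): (a, b) = (-0.7024, 0) → (-0.4967, -0.4967)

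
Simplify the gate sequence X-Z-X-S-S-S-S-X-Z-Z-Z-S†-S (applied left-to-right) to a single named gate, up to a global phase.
X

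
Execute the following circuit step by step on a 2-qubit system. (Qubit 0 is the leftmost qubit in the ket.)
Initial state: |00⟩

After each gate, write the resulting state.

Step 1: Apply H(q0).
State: 1/√2|00⟩ + 1/√2|10⟩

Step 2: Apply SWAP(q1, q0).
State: 1/√2|00⟩ + 1/√2|01⟩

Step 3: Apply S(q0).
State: 1/√2|00⟩ + 1/√2|01⟩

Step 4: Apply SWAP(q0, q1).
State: 1/√2|00⟩ + 1/√2|10⟩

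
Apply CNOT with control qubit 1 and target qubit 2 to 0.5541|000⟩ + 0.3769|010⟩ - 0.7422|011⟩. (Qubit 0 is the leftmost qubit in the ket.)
0.5541|000⟩ - 0.7422|010⟩ + 0.3769|011⟩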